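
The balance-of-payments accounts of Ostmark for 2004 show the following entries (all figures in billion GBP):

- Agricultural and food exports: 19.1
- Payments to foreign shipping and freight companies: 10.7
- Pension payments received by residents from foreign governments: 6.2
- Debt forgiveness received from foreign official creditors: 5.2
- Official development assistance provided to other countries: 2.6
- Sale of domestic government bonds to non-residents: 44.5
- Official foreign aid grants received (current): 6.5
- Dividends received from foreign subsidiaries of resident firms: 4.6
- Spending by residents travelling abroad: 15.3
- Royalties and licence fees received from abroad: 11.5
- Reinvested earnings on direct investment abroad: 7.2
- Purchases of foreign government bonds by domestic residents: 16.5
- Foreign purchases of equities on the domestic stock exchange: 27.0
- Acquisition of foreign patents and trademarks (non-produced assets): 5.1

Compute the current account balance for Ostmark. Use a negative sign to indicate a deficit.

Goods: 19.1
Services: 11.5 - 15.3 - 10.7 = -14.5
Primary income: 4.6 + 7.2 = 11.8
Secondary income: 6.5 + 6.2 - 2.6 = 10.1
Current account = 19.1 + (-14.5) + 11.8 + 10.1 = 26.5
(Excluded from the current account — capital account: debt forgiveness received from foreign official creditors 5.2, acquisition of foreign patents and trademarks (non-produced assets) 5.1; financial account: sale of domestic government bonds to non-residents 44.5, purchases of foreign government bonds by domestic residents 16.5, foreign purchases of equities on the domestic stock exchange 27.0.)

26.5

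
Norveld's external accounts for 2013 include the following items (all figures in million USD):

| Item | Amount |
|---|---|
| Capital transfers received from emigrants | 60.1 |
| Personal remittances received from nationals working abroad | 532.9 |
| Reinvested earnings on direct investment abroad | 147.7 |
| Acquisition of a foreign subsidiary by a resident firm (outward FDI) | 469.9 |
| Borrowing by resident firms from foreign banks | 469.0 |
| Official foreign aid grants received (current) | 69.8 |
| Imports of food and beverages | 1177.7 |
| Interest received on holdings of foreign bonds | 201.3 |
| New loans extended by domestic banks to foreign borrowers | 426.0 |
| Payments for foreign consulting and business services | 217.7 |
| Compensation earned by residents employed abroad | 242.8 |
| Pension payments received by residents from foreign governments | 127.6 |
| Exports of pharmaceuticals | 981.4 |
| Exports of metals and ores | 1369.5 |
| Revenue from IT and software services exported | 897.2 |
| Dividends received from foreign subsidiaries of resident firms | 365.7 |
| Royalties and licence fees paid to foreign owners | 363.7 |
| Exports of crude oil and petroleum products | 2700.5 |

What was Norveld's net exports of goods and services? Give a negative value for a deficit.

Goods: 1369.5 - 1177.7 + 981.4 + 2700.5 = 3873.7
Services: -363.7 - 217.7 + 897.2 = 315.8
Trade balance = 3873.7 + 315.8 = 4189.5
(Excluded from the trade balance — capital account: capital transfers received from emigrants 60.1; secondary income: personal remittances received from nationals working abroad 532.9, official foreign aid grants received (current) 69.8, pension payments received by residents from foreign governments 127.6; primary income: reinvested earnings on direct investment abroad 147.7, interest received on holdings of foreign bonds 201.3, compensation earned by residents employed abroad 242.8, dividends received from foreign subsidiaries of resident firms 365.7; financial account: acquisition of a foreign subsidiary by a resident firm (outward FDI) 469.9, borrowing by resident firms from foreign banks 469.0, new loans extended by domestic banks to foreign borrowers 426.0.)

4189.5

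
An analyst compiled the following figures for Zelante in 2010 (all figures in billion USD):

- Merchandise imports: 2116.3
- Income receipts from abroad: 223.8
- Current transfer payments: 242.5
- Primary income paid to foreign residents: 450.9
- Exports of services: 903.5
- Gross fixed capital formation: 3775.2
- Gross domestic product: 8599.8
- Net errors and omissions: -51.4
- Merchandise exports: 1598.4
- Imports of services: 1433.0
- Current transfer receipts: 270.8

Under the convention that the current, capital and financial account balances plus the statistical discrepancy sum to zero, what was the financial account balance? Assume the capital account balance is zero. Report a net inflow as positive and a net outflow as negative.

1297.6

Goods balance = 1598.4 - 2116.3 = -517.9
Services balance = 903.5 - 1433.0 = -529.5
Trade balance (goods + services) = -517.9 + (-529.5) = -1047.4
Net primary income = 223.8 - 450.9 = -227.1
Net secondary income = 270.8 - 242.5 = 28.3
Current account = -1047.4 + (-227.1) + 28.3 = -1246.2
Financial account = -(-1246.2 + (-51.4)) = 1297.6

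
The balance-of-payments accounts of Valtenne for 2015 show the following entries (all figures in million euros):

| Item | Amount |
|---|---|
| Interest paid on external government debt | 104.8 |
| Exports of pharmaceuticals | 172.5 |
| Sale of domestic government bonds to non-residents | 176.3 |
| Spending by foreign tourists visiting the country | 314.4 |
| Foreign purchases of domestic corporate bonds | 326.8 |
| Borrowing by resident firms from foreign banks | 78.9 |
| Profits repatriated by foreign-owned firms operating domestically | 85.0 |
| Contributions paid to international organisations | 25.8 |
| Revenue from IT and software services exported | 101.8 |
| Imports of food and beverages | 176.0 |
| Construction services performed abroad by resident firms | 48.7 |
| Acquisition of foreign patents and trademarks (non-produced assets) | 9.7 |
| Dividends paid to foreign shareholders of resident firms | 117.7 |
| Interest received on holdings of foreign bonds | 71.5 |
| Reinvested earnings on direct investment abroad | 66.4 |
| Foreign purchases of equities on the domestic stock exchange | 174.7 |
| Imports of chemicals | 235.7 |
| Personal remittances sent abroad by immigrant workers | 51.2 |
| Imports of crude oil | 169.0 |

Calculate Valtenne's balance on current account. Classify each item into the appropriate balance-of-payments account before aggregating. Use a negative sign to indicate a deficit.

-189.9

Goods: -235.7 - 169.0 + 172.5 - 176.0 = -408.2
Services: 48.7 + 314.4 + 101.8 = 464.9
Primary income: -104.8 + 71.5 + 66.4 - 85.0 - 117.7 = -169.6
Secondary income: -25.8 - 51.2 = -77.0
Current account = (-408.2) + 464.9 + (-169.6) + (-77.0) = -189.9
(Excluded from the current account — financial account: sale of domestic government bonds to non-residents 176.3, foreign purchases of domestic corporate bonds 326.8, borrowing by resident firms from foreign banks 78.9, foreign purchases of equities on the domestic stock exchange 174.7; capital account: acquisition of foreign patents and trademarks (non-produced assets) 9.7.)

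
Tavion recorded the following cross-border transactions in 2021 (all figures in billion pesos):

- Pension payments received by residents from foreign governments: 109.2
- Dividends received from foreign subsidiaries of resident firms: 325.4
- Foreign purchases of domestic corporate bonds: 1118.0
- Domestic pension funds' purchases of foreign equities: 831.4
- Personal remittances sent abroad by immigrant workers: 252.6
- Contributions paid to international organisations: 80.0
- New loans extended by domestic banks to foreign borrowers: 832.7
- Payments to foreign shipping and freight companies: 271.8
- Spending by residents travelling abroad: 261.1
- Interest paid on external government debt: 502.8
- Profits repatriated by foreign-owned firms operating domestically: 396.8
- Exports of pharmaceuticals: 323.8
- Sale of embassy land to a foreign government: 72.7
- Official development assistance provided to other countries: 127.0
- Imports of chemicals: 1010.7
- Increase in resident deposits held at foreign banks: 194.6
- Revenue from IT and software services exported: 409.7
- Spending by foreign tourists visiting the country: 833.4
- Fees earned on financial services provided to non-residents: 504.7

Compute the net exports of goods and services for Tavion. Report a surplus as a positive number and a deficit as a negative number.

Goods: 323.8 - 1010.7 = -686.9
Services: 504.7 - 261.1 + 409.7 - 271.8 + 833.4 = 1214.9
Trade balance = -686.9 + 1214.9 = 528.0
(Excluded from the trade balance — secondary income: pension payments received by residents from foreign governments 109.2, personal remittances sent abroad by immigrant workers 252.6, contributions paid to international organisations 80.0, official development assistance provided to other countries 127.0; primary income: dividends received from foreign subsidiaries of resident firms 325.4, interest paid on external government debt 502.8, profits repatriated by foreign-owned firms operating domestically 396.8; financial account: foreign purchases of domestic corporate bonds 1118.0, domestic pension funds' purchases of foreign equities 831.4, new loans extended by domestic banks to foreign borrowers 832.7, increase in resident deposits held at foreign banks 194.6; capital account: sale of embassy land to a foreign government 72.7.)

528.0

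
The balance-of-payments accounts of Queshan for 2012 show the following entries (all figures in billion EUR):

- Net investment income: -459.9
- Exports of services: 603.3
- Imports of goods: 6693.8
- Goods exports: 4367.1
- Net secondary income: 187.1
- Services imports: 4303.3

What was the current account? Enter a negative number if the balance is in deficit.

-6299.5

Goods balance = 4367.1 - 6693.8 = -2326.7
Services balance = 603.3 - 4303.3 = -3700.0
Trade balance (goods + services) = -2326.7 + (-3700.0) = -6026.7
Net primary income = -459.9
Net secondary income = 187.1
Current account = -6026.7 + (-459.9) + 187.1 = -6299.5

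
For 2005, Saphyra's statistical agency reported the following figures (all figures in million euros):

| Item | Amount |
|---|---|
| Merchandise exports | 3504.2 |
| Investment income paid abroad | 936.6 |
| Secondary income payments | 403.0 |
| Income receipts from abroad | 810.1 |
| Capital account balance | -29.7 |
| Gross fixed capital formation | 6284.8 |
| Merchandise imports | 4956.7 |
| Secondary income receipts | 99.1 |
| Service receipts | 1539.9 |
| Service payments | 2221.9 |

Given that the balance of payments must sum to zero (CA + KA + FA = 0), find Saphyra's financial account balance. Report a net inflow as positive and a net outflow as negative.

Goods balance = 3504.2 - 4956.7 = -1452.5
Services balance = 1539.9 - 2221.9 = -682.0
Trade balance (goods + services) = -1452.5 + (-682.0) = -2134.5
Net primary income = 810.1 - 936.6 = -126.5
Net secondary income = 99.1 - 403.0 = -303.9
Current account = -2134.5 + (-126.5) + (-303.9) = -2564.9
Financial account = -(-2564.9 + (-29.7)) = 2594.6

2594.6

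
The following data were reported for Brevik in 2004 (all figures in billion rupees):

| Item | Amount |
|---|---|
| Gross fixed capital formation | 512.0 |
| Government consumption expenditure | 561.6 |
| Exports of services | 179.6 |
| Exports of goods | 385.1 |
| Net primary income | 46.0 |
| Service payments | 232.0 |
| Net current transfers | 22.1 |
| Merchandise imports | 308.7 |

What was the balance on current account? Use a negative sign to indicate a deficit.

92.1

Goods balance = 385.1 - 308.7 = 76.4
Services balance = 179.6 - 232.0 = -52.4
Trade balance (goods + services) = 76.4 + (-52.4) = 24.0
Net primary income = 46.0
Net secondary income = 22.1
Current account = 24.0 + 46.0 + 22.1 = 92.1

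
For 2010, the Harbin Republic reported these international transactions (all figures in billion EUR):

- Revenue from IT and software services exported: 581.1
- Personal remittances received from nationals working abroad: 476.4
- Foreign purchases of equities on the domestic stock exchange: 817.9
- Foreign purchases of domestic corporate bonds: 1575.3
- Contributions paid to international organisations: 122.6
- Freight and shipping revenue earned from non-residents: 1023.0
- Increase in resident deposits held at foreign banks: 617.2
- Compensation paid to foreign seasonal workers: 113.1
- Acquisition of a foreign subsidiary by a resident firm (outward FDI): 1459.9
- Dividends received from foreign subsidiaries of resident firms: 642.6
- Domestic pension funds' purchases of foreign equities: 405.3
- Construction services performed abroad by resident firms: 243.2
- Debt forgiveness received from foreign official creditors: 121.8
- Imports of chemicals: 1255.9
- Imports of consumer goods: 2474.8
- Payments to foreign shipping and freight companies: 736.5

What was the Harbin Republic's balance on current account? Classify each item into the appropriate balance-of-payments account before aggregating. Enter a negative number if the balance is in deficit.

Goods: -2474.8 - 1255.9 = -3730.7
Services: -736.5 + 581.1 + 243.2 + 1023.0 = 1110.8
Primary income: 642.6 - 113.1 = 529.5
Secondary income: 476.4 - 122.6 = 353.8
Current account = (-3730.7) + 1110.8 + 529.5 + 353.8 = -1736.6
(Excluded from the current account — financial account: foreign purchases of equities on the domestic stock exchange 817.9, foreign purchases of domestic corporate bonds 1575.3, increase in resident deposits held at foreign banks 617.2, acquisition of a foreign subsidiary by a resident firm (outward FDI) 1459.9, domestic pension funds' purchases of foreign equities 405.3; capital account: debt forgiveness received from foreign official creditors 121.8.)

-1736.6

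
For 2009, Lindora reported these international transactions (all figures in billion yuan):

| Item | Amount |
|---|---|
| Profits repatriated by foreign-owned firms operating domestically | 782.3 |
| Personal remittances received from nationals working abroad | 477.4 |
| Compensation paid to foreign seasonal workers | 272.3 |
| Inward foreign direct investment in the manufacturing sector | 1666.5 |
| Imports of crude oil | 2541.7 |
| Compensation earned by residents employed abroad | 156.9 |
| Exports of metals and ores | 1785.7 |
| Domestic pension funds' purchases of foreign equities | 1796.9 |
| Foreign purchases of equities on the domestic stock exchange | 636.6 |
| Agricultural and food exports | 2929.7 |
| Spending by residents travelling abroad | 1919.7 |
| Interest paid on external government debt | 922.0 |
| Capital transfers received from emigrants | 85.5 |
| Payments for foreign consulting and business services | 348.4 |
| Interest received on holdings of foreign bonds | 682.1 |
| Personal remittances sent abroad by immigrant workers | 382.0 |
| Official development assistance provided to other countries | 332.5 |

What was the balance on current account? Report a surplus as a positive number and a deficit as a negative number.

Goods: 1785.7 + 2929.7 - 2541.7 = 2173.7
Services: -1919.7 - 348.4 = -2268.1
Primary income: -272.3 + 156.9 - 782.3 - 922.0 + 682.1 = -1137.6
Secondary income: -382.0 + 477.4 - 332.5 = -237.1
Current account = 2173.7 + (-2268.1) + (-1137.6) + (-237.1) = -1469.1
(Excluded from the current account — financial account: inward foreign direct investment in the manufacturing sector 1666.5, domestic pension funds' purchases of foreign equities 1796.9, foreign purchases of equities on the domestic stock exchange 636.6; capital account: capital transfers received from emigrants 85.5.)

-1469.1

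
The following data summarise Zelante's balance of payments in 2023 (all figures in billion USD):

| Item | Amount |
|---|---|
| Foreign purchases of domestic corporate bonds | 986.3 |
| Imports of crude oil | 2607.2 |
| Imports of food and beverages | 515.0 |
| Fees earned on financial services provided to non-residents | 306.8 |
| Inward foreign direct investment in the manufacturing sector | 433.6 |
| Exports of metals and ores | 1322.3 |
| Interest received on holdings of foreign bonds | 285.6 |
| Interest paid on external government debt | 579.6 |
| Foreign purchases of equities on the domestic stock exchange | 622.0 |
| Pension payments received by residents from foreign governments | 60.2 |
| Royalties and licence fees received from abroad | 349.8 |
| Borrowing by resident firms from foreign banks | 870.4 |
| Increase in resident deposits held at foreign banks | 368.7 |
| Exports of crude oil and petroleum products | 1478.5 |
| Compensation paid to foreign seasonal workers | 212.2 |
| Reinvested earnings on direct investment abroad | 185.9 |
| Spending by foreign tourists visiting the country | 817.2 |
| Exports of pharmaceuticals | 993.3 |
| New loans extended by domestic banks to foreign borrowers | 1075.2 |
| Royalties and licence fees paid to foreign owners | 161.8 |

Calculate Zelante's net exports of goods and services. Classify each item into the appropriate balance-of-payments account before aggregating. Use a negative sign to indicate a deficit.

1983.9

Goods: 1478.5 + 1322.3 - 2607.2 + 993.3 - 515.0 = 671.9
Services: -161.8 + 306.8 + 349.8 + 817.2 = 1312.0
Trade balance = 671.9 + 1312.0 = 1983.9
(Excluded from the trade balance — financial account: foreign purchases of domestic corporate bonds 986.3, inward foreign direct investment in the manufacturing sector 433.6, foreign purchases of equities on the domestic stock exchange 622.0, borrowing by resident firms from foreign banks 870.4, increase in resident deposits held at foreign banks 368.7, new loans extended by domestic banks to foreign borrowers 1075.2; primary income: interest received on holdings of foreign bonds 285.6, interest paid on external government debt 579.6, compensation paid to foreign seasonal workers 212.2, reinvested earnings on direct investment abroad 185.9; secondary income: pension payments received by residents from foreign governments 60.2.)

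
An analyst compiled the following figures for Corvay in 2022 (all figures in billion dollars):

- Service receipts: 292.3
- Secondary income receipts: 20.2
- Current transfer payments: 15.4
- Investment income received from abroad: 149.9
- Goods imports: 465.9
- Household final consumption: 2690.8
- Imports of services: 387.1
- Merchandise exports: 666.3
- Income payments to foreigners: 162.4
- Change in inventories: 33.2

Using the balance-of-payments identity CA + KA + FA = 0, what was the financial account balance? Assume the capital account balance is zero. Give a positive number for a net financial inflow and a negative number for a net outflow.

Goods balance = 666.3 - 465.9 = 200.4
Services balance = 292.3 - 387.1 = -94.8
Trade balance (goods + services) = 200.4 + (-94.8) = 105.6
Net primary income = 149.9 - 162.4 = -12.5
Net secondary income = 20.2 - 15.4 = 4.8
Current account = 105.6 + (-12.5) + 4.8 = 97.9
Financial account = -(97.9) = -97.9

-97.9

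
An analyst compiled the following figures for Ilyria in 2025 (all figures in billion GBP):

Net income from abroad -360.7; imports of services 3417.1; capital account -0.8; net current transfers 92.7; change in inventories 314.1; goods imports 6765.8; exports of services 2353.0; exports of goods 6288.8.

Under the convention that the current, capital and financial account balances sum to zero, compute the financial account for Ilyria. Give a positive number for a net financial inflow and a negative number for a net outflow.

Goods balance = 6288.8 - 6765.8 = -477.0
Services balance = 2353.0 - 3417.1 = -1064.1
Trade balance (goods + services) = -477.0 + (-1064.1) = -1541.1
Net primary income = -360.7
Net secondary income = 92.7
Current account = -1541.1 + (-360.7) + 92.7 = -1809.1
Financial account = -(-1809.1 + (-0.8)) = 1809.9

1809.9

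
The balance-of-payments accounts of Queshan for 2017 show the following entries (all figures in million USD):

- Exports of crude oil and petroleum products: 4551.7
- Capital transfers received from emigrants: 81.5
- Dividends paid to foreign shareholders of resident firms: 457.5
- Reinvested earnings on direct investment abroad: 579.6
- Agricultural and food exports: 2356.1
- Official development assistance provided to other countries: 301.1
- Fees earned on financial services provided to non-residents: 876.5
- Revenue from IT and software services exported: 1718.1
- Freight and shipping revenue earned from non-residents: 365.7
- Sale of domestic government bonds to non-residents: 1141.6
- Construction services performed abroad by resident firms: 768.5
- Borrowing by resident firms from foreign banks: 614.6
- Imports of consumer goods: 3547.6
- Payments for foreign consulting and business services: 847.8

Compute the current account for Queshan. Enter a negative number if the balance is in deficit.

Goods: -3547.6 + 2356.1 + 4551.7 = 3360.2
Services: 876.5 + 768.5 - 847.8 + 365.7 + 1718.1 = 2881.0
Primary income: -457.5 + 579.6 = 122.1
Secondary income: -301.1
Current account = 3360.2 + 2881.0 + 122.1 + (-301.1) = 6062.2
(Excluded from the current account — capital account: capital transfers received from emigrants 81.5; financial account: sale of domestic government bonds to non-residents 1141.6, borrowing by resident firms from foreign banks 614.6.)

6062.2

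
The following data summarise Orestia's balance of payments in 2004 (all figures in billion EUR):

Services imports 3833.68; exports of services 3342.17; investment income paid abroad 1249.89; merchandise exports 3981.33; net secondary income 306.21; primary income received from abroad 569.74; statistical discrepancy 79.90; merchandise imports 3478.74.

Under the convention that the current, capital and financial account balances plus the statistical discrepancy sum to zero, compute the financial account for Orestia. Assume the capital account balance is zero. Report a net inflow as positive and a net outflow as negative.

282.96

Goods balance = 3981.33 - 3478.74 = 502.59
Services balance = 3342.17 - 3833.68 = -491.51
Trade balance (goods + services) = 502.59 + (-491.51) = 11.08
Net primary income = 569.74 - 1249.89 = -680.15
Net secondary income = 306.21
Current account = 11.08 + (-680.15) + 306.21 = -362.86
Financial account = -(-362.86 + 79.90) = 282.96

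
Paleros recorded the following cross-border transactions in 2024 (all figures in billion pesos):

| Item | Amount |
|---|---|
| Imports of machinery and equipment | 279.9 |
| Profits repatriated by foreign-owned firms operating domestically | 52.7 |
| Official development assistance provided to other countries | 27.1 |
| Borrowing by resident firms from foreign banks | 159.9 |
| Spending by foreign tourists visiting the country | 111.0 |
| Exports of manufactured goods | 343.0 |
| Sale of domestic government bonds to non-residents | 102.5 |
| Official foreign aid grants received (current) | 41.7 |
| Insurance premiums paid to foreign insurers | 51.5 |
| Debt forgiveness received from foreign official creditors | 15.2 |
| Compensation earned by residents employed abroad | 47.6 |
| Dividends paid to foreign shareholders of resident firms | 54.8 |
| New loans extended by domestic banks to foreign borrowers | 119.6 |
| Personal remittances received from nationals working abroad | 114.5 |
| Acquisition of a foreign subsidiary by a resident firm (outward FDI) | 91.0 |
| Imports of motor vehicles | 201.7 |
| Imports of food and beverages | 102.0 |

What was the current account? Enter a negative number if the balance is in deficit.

Goods: -201.7 + 343.0 - 102.0 - 279.9 = -240.6
Services: -51.5 + 111.0 = 59.5
Primary income: -54.8 - 52.7 + 47.6 = -59.9
Secondary income: 114.5 - 27.1 + 41.7 = 129.1
Current account = (-240.6) + 59.5 + (-59.9) + 129.1 = -111.9
(Excluded from the current account — financial account: borrowing by resident firms from foreign banks 159.9, sale of domestic government bonds to non-residents 102.5, new loans extended by domestic banks to foreign borrowers 119.6, acquisition of a foreign subsidiary by a resident firm (outward FDI) 91.0; capital account: debt forgiveness received from foreign official creditors 15.2.)

-111.9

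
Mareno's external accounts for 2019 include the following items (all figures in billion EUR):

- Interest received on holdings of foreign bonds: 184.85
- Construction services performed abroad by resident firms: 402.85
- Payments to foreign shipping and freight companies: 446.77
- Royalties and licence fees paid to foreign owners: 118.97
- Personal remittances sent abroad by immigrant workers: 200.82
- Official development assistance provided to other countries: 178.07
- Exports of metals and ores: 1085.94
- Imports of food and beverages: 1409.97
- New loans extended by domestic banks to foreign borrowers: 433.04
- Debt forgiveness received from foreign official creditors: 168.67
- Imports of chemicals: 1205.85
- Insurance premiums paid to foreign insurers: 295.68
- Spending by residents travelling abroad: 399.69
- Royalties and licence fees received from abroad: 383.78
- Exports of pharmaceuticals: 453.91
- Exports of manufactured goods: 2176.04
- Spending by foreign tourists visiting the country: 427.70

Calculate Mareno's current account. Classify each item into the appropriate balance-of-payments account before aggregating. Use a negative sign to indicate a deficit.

859.25

Goods: -1205.85 + 1085.94 + 453.91 + 2176.04 - 1409.97 = 1100.07
Services: 402.85 - 399.69 - 118.97 + 383.78 - 446.77 - 295.68 + 427.70 = -46.78
Primary income: 184.85
Secondary income: -178.07 - 200.82 = -378.89
Current account = 1100.07 + (-46.78) + 184.85 + (-378.89) = 859.25
(Excluded from the current account — financial account: new loans extended by domestic banks to foreign borrowers 433.04; capital account: debt forgiveness received from foreign official creditors 168.67.)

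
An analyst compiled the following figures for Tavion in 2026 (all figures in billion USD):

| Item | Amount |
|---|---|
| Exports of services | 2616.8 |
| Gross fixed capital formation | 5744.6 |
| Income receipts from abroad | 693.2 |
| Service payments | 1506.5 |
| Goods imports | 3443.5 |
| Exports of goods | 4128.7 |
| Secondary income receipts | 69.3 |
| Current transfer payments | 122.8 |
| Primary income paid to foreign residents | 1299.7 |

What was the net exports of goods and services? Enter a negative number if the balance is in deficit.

1795.5

Goods balance = 4128.7 - 3443.5 = 685.2
Services balance = 2616.8 - 1506.5 = 1110.3
Trade balance (goods + services) = 685.2 + 1110.3 = 1795.5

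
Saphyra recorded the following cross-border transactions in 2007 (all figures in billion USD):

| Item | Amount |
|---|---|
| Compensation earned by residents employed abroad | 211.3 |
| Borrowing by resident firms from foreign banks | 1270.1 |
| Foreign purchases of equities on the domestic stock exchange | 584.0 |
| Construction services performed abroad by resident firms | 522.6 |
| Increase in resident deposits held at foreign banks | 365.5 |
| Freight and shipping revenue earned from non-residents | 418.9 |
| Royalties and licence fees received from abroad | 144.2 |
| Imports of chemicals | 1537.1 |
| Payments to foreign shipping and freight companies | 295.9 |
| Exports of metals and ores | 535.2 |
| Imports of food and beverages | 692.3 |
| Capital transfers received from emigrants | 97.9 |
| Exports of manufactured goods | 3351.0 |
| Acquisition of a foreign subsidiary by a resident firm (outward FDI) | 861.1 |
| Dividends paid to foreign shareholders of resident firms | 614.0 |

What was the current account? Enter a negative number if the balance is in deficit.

Goods: -692.3 - 1537.1 + 535.2 + 3351.0 = 1656.8
Services: 418.9 - 295.9 + 522.6 + 144.2 = 789.8
Primary income: -614.0 + 211.3 = -402.7
Current account = 1656.8 + 789.8 + (-402.7) = 2043.9
(Excluded from the current account — financial account: borrowing by resident firms from foreign banks 1270.1, foreign purchases of equities on the domestic stock exchange 584.0, increase in resident deposits held at foreign banks 365.5, acquisition of a foreign subsidiary by a resident firm (outward FDI) 861.1; capital account: capital transfers received from emigrants 97.9.)

2043.9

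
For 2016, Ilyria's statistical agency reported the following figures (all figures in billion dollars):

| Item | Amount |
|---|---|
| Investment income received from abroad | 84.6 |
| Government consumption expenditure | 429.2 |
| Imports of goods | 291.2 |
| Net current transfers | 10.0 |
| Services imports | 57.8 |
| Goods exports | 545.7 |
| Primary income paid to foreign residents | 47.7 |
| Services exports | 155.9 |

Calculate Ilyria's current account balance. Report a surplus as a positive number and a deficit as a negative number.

399.5

Goods balance = 545.7 - 291.2 = 254.5
Services balance = 155.9 - 57.8 = 98.1
Trade balance (goods + services) = 254.5 + 98.1 = 352.6
Net primary income = 84.6 - 47.7 = 36.9
Net secondary income = 10.0
Current account = 352.6 + 36.9 + 10.0 = 399.5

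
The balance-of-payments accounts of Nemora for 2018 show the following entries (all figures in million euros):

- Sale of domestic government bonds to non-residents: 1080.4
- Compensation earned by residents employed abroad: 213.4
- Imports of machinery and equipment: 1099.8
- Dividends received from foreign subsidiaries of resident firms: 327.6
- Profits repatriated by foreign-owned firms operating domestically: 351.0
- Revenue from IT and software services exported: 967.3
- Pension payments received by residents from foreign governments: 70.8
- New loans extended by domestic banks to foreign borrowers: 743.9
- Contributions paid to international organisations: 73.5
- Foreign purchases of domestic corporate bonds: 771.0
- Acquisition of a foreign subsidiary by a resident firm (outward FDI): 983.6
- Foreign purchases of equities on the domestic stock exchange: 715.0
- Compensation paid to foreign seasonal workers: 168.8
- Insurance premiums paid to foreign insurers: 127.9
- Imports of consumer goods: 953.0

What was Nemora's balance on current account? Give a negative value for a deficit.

-1194.9

Goods: -953.0 - 1099.8 = -2052.8
Services: -127.9 + 967.3 = 839.4
Primary income: -168.8 - 351.0 + 213.4 + 327.6 = 21.2
Secondary income: 70.8 - 73.5 = -2.7
Current account = (-2052.8) + 839.4 + 21.2 + (-2.7) = -1194.9
(Excluded from the current account — financial account: sale of domestic government bonds to non-residents 1080.4, new loans extended by domestic banks to foreign borrowers 743.9, foreign purchases of domestic corporate bonds 771.0, acquisition of a foreign subsidiary by a resident firm (outward FDI) 983.6, foreign purchases of equities on the domestic stock exchange 715.0.)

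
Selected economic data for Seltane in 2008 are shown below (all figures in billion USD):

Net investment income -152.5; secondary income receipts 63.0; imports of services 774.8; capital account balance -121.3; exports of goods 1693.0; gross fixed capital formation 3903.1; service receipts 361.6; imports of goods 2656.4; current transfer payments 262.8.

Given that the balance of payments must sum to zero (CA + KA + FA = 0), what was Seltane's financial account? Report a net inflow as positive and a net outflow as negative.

1850.2

Goods balance = 1693.0 - 2656.4 = -963.4
Services balance = 361.6 - 774.8 = -413.2
Trade balance (goods + services) = -963.4 + (-413.2) = -1376.6
Net primary income = -152.5
Net secondary income = 63.0 - 262.8 = -199.8
Current account = -1376.6 + (-152.5) + (-199.8) = -1728.9
Financial account = -(-1728.9 + (-121.3)) = 1850.2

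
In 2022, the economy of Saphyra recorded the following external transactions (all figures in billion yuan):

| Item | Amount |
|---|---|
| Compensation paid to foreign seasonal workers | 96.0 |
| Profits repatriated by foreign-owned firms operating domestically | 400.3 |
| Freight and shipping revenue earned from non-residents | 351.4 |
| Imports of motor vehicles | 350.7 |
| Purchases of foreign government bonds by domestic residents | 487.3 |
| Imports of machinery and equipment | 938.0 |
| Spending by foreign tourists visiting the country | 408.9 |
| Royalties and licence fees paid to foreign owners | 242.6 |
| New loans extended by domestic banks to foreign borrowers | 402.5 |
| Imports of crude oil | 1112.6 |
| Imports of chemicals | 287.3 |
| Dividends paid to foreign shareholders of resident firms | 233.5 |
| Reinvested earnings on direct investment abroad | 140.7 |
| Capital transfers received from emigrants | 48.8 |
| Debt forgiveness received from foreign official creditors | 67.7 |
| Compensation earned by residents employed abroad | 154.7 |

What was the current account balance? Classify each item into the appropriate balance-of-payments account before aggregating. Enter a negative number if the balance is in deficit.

Goods: -1112.6 - 938.0 - 287.3 - 350.7 = -2688.6
Services: -242.6 + 408.9 + 351.4 = 517.7
Primary income: -233.5 - 96.0 + 154.7 - 400.3 + 140.7 = -434.4
Current account = (-2688.6) + 517.7 + (-434.4) = -2605.3
(Excluded from the current account — financial account: purchases of foreign government bonds by domestic residents 487.3, new loans extended by domestic banks to foreign borrowers 402.5; capital account: capital transfers received from emigrants 48.8, debt forgiveness received from foreign official creditors 67.7.)

-2605.3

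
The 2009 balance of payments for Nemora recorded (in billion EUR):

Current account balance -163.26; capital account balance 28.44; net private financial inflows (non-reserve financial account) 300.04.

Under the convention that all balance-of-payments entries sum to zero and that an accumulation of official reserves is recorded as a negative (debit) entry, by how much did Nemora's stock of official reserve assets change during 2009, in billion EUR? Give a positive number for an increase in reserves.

Official reserve transactions balance = -((-163.26) + 28.44 + 300.04) = -165.22
An accumulation of reserves is recorded as a debit (negative entry), so the change in the stock of reserves is the negative of that balance.
Change in official reserves = -(-165.22) = 165.22

165.22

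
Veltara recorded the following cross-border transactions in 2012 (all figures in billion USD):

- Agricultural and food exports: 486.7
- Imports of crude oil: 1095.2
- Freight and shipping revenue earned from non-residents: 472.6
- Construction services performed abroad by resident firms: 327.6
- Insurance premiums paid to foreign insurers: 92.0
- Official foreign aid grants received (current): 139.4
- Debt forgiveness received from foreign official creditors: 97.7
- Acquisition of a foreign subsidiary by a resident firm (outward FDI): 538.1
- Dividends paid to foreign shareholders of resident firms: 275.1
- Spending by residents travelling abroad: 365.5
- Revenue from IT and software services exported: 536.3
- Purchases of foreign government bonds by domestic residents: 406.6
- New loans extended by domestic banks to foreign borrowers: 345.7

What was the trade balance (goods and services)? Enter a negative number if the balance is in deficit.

Goods: -1095.2 + 486.7 = -608.5
Services: -92.0 + 536.3 + 327.6 + 472.6 - 365.5 = 879.0
Trade balance = -608.5 + 879.0 = 270.5
(Excluded from the trade balance — secondary income: official foreign aid grants received (current) 139.4; capital account: debt forgiveness received from foreign official creditors 97.7; financial account: acquisition of a foreign subsidiary by a resident firm (outward FDI) 538.1, purchases of foreign government bonds by domestic residents 406.6, new loans extended by domestic banks to foreign borrowers 345.7; primary income: dividends paid to foreign shareholders of resident firms 275.1.)

270.5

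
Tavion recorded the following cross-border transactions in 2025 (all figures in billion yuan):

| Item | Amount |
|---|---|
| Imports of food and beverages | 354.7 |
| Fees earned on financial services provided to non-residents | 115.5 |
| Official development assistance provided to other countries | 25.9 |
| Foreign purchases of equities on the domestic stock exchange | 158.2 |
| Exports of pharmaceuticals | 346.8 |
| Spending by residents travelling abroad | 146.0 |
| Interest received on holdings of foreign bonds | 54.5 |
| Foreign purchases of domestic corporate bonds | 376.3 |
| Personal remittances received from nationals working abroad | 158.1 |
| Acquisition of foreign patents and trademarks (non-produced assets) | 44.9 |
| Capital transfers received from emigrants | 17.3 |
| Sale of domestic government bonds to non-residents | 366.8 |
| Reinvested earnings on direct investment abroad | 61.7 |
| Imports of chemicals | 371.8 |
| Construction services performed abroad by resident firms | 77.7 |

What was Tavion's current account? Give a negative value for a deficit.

-84.1

Goods: -371.8 + 346.8 - 354.7 = -379.7
Services: 115.5 + 77.7 - 146.0 = 47.2
Primary income: 61.7 + 54.5 = 116.2
Secondary income: -25.9 + 158.1 = 132.2
Current account = (-379.7) + 47.2 + 116.2 + 132.2 = -84.1
(Excluded from the current account — financial account: foreign purchases of equities on the domestic stock exchange 158.2, foreign purchases of domestic corporate bonds 376.3, sale of domestic government bonds to non-residents 366.8; capital account: acquisition of foreign patents and trademarks (non-produced assets) 44.9, capital transfers received from emigrants 17.3.)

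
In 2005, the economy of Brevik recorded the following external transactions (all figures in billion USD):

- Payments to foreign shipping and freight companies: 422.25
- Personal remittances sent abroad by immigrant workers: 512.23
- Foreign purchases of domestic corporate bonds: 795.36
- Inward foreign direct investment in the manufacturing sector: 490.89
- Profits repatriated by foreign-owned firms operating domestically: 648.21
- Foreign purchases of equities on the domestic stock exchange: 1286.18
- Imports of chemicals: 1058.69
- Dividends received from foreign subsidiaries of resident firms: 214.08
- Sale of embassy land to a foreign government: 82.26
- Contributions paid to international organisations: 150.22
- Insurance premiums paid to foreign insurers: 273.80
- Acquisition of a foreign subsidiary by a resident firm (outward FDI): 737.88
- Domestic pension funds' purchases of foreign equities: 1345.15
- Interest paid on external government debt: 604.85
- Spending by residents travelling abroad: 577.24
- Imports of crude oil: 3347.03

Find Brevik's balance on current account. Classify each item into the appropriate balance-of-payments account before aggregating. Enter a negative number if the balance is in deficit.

-7380.44

Goods: -3347.03 - 1058.69 = -4405.72
Services: -577.24 - 273.80 - 422.25 = -1273.29
Primary income: -648.21 - 604.85 + 214.08 = -1038.98
Secondary income: -512.23 - 150.22 = -662.45
Current account = (-4405.72) + (-1273.29) + (-1038.98) + (-662.45) = -7380.44
(Excluded from the current account — financial account: foreign purchases of domestic corporate bonds 795.36, inward foreign direct investment in the manufacturing sector 490.89, foreign purchases of equities on the domestic stock exchange 1286.18, acquisition of a foreign subsidiary by a resident firm (outward FDI) 737.88, domestic pension funds' purchases of foreign equities 1345.15; capital account: sale of embassy land to a foreign government 82.26.)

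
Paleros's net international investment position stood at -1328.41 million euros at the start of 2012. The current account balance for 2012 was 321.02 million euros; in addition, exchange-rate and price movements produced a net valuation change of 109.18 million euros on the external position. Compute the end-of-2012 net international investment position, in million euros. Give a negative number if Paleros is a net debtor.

-898.21

Change in NIIP = current account + net valuation change = 321.02 + 109.18 = 430.20
End-of-year NIIP = -1328.41 + 430.20 = -898.21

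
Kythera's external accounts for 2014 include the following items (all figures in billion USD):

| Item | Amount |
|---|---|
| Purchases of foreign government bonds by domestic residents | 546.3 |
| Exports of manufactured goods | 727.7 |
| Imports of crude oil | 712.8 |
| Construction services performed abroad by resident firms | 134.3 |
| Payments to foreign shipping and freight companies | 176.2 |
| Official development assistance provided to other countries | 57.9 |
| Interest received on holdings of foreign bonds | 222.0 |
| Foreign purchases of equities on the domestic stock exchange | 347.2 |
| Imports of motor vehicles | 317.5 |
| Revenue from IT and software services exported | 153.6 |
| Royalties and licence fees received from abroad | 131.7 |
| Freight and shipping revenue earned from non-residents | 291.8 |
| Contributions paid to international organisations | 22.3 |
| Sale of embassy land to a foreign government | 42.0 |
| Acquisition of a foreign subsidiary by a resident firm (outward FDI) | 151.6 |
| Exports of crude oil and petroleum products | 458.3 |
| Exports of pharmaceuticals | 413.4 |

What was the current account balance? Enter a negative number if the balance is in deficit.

1246.1

Goods: 727.7 + 413.4 - 712.8 + 458.3 - 317.5 = 569.1
Services: 134.3 + 153.6 + 131.7 + 291.8 - 176.2 = 535.2
Primary income: 222.0
Secondary income: -22.3 - 57.9 = -80.2
Current account = 569.1 + 535.2 + 222.0 + (-80.2) = 1246.1
(Excluded from the current account — financial account: purchases of foreign government bonds by domestic residents 546.3, foreign purchases of equities on the domestic stock exchange 347.2, acquisition of a foreign subsidiary by a resident firm (outward FDI) 151.6; capital account: sale of embassy land to a foreign government 42.0.)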